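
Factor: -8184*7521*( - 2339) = 143969809896 = 2^3 *3^2*11^1*23^1*31^1*109^1*2339^1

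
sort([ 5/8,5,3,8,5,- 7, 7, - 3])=[ - 7, - 3,5/8 , 3, 5, 5,7,8]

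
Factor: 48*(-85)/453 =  - 1360/151 = - 2^4*5^1 *17^1 * 151^(-1 )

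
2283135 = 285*8011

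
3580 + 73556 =77136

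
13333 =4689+8644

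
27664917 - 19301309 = 8363608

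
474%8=2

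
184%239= 184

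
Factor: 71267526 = 2^1*  3^5  *11^1*13331^1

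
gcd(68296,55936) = 8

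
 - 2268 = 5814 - 8082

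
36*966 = 34776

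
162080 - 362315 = -200235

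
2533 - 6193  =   - 3660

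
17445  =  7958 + 9487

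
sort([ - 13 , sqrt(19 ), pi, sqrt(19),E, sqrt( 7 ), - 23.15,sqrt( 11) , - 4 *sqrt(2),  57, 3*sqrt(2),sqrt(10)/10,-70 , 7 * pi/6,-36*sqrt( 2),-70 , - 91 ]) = [ - 91 , - 70  , - 70, - 36*sqrt(2 ), - 23.15,- 13 ,-4*sqrt(  2 ), sqrt(10)/10,sqrt (7), E, pi,sqrt(11), 7*pi/6, 3 *sqrt( 2 ),sqrt(19 ), sqrt ( 19 ),  57 ] 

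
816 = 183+633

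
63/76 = 63/76 = 0.83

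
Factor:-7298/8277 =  -2^1* 3^(  -  1)*31^( - 1 )*41^1= - 82/93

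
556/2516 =139/629  =  0.22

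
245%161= 84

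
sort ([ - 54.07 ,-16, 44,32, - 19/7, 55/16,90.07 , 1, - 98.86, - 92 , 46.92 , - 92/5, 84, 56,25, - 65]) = [ - 98.86,-92, - 65, - 54.07,-92/5, - 16 , - 19/7  ,  1 , 55/16, 25,  32,44, 46.92 , 56, 84,  90.07] 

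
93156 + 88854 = 182010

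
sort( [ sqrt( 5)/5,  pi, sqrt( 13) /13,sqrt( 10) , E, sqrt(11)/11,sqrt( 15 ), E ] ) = [ sqrt( 13)/13, sqrt( 11 ) /11,sqrt(5) /5, E,E,pi,sqrt( 10),sqrt ( 15 ) ]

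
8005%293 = 94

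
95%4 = 3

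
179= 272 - 93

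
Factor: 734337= 3^2*139^1*587^1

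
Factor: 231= 3^1*7^1*11^1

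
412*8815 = 3631780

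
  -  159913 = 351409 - 511322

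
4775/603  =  7 + 554/603 = 7.92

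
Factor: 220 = 2^2*5^1*11^1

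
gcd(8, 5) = 1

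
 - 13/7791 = - 13/7791= - 0.00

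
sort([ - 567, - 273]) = [ - 567 ,  -  273 ] 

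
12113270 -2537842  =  9575428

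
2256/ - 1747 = -2256/1747 = - 1.29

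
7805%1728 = 893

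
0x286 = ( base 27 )np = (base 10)646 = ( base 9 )787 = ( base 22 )178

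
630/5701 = 630/5701 = 0.11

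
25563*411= 10506393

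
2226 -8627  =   - 6401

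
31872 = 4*7968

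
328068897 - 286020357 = 42048540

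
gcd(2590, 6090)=70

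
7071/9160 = 7071/9160 = 0.77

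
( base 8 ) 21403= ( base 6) 105255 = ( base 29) aj2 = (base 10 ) 8963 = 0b10001100000011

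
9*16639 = 149751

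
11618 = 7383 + 4235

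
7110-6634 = 476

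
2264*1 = 2264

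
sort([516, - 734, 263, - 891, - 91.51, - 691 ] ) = [ - 891 , - 734,  -  691, - 91.51, 263,  516]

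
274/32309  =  274/32309 = 0.01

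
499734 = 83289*6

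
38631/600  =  64 + 77/200= 64.39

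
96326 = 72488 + 23838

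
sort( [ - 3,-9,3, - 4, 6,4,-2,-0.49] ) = [ - 9, - 4, - 3, - 2, - 0.49,  3, 4 , 6 ] 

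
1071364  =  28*38263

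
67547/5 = 67547/5 = 13509.40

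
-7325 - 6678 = - 14003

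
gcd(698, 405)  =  1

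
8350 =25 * 334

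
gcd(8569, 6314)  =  451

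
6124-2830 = 3294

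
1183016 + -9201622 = - 8018606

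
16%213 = 16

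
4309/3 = 1436 + 1/3 = 1436.33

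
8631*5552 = 47919312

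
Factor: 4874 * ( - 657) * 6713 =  - 21496489434  =  - 2^1*3^2*7^2*73^1*137^1*2437^1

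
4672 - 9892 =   -  5220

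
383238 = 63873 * 6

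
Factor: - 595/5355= - 1/9 = - 3^ ( - 2)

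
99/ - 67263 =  - 33/22421= -  0.00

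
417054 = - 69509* (  -  6)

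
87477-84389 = 3088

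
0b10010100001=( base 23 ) 25c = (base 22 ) 29J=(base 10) 1185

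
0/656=0 =0.00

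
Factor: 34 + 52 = 2^1*43^1 = 86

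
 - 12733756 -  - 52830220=40096464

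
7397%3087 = 1223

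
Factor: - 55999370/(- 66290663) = 2^1*5^1*7^1*397^( - 1)*166979^ ( - 1)*799991^1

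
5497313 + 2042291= 7539604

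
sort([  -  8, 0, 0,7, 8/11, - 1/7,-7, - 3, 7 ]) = [ - 8,-7, - 3, - 1/7,0,0, 8/11,7, 7]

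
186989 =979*191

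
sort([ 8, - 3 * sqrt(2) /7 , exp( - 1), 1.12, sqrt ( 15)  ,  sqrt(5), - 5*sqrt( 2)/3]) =[-5*sqrt(2)/3, - 3*sqrt(2)/7, exp ( - 1 ),1.12, sqrt( 5), sqrt( 15), 8]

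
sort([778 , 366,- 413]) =[ - 413, 366, 778]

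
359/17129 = 359/17129 = 0.02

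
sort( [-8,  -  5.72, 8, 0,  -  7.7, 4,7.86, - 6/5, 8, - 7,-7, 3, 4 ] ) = [-8, - 7.7,  -  7, - 7,- 5.72, - 6/5, 0, 3,4, 4, 7.86, 8, 8 ] 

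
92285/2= 46142+1/2 = 46142.50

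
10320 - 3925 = 6395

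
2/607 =2/607 =0.00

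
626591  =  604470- - 22121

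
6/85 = 6/85 = 0.07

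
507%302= 205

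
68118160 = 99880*682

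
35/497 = 5/71 = 0.07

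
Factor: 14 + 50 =2^6  =  64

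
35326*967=34160242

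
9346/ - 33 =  - 9346/33 = - 283.21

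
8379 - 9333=- 954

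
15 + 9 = 24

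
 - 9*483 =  - 4347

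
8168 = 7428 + 740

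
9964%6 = 4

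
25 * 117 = 2925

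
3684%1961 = 1723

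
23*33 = 759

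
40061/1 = 40061=40061.00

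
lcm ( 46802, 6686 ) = 46802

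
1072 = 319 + 753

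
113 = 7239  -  7126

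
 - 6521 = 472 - 6993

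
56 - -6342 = 6398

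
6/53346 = 1/8891 = 0.00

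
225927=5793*39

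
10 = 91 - 81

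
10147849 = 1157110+8990739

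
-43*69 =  - 2967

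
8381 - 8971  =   - 590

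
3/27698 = 3/27698 =0.00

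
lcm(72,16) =144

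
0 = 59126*0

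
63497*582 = 36955254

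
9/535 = 9/535 =0.02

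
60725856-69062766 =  - 8336910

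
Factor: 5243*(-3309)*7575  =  -131419334025 = - 3^2*5^2*7^2*  101^1*107^1*1103^1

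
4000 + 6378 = 10378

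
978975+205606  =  1184581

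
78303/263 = 78303/263 = 297.73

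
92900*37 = 3437300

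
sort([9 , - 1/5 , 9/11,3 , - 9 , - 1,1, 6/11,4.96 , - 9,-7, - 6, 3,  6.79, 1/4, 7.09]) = [ -9,  -  9 , - 7, - 6, - 1, -1/5 , 1/4,  6/11,9/11, 1,3 , 3, 4.96 , 6.79 , 7.09,9 ]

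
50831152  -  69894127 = -19062975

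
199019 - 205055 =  - 6036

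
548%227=94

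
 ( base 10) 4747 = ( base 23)8m9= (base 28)61F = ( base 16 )128b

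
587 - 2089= - 1502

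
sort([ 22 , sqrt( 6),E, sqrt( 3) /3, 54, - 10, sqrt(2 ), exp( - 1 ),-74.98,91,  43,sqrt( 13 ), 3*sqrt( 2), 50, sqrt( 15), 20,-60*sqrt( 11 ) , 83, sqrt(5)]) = [ - 60*sqrt( 11),- 74.98,-10 , exp(-1),sqrt(3 ) /3, sqrt( 2), sqrt( 5), sqrt( 6 ),E,sqrt ( 13 ),sqrt(15 )  ,  3*sqrt( 2 ), 20,22,  43,50,  54, 83  ,  91]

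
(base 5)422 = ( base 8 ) 160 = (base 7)220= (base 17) 6a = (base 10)112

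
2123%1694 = 429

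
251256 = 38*6612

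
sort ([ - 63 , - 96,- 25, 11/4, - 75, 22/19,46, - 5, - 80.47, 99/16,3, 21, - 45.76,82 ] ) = [ - 96 ,-80.47,-75, - 63 , -45.76, - 25,-5, 22/19, 11/4, 3, 99/16, 21,46, 82 ] 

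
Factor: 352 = 2^5*11^1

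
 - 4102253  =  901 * ( - 4553) 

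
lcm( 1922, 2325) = 144150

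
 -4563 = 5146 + -9709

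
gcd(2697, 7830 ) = 87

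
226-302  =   - 76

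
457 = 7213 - 6756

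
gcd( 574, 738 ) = 82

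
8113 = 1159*7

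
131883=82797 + 49086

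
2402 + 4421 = 6823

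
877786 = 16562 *53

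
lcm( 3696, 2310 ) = 18480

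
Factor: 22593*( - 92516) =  - 2^2* 3^1*17^1*101^1*229^1*443^1 = - 2090213988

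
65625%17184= 14073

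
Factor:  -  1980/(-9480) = 33/158=2^( - 1)*3^1 * 11^1 * 79^ ( - 1) 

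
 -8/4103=-1 + 4095/4103 = - 0.00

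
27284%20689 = 6595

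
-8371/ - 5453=8371/5453   =  1.54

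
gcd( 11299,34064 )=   1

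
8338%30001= 8338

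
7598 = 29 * 262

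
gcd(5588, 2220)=4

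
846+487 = 1333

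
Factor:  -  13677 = - 3^1*47^1*97^1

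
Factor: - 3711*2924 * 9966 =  - 108140707224=- 2^3*3^2 * 11^1*17^1 * 43^1*151^1*1237^1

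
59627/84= 59627/84 = 709.85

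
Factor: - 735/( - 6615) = 3^ ( - 2) =1/9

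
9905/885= 11 + 34/177 = 11.19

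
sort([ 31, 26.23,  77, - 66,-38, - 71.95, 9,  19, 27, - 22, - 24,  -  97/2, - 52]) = [ - 71.95, - 66,  -  52, - 97/2,  -  38,  -  24, - 22,9, 19 , 26.23,27, 31, 77]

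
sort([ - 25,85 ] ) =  [-25, 85]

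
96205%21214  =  11349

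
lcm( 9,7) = 63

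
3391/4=3391/4=847.75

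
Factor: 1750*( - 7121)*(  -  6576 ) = 2^5*3^1*5^3*7^1*137^1* 7121^1= 81948468000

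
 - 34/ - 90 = 17/45 = 0.38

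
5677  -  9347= - 3670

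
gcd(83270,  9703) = 1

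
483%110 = 43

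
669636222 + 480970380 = 1150606602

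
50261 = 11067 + 39194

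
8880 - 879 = 8001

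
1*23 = 23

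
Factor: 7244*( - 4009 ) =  - 29041196 = - 2^2 * 19^1*211^1*1811^1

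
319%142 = 35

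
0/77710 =0 = 0.00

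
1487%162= 29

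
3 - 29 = - 26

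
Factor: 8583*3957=33962931=3^2*1319^1*2861^1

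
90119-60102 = 30017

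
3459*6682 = 23113038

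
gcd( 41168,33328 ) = 16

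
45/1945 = 9/389 = 0.02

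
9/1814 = 9/1814 = 0.00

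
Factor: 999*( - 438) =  - 437562 = - 2^1 *3^4*37^1* 73^1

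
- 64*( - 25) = 1600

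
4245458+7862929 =12108387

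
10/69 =10/69  =  0.14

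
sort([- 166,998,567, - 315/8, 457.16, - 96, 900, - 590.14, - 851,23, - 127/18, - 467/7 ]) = [  -  851,-590.14, - 166,  -  96, - 467/7, - 315/8,-127/18,23, 457.16,567, 900, 998 ]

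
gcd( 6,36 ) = 6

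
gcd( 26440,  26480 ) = 40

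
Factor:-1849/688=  - 43/16  =  - 2^( - 4)*43^1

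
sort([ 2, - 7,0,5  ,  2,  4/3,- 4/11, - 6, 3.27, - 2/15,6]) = [ - 7  ,-6 , - 4/11, - 2/15,0,4/3, 2,2,3.27,5, 6 ] 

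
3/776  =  3/776 = 0.00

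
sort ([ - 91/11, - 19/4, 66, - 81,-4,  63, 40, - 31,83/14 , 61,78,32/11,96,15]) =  [ - 81, - 31,-91/11, - 19/4, - 4,  32/11,83/14, 15,40, 61,63,66,78,96 ]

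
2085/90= 23 + 1/6 = 23.17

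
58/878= 29/439 = 0.07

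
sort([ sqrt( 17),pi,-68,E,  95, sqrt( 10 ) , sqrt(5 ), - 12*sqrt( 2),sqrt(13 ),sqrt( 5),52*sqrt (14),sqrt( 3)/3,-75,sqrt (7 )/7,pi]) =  [  -  75, - 68, - 12*sqrt( 2),sqrt(7)/7, sqrt( 3)/3,sqrt( 5 ),sqrt( 5),E,pi,pi, sqrt( 10),sqrt ( 13),sqrt( 17),95 , 52*sqrt(14)]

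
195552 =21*9312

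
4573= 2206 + 2367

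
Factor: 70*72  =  2^4 * 3^2*  5^1 * 7^1 = 5040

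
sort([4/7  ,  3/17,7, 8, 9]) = [ 3/17, 4/7,7,8,9]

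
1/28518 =1/28518 = 0.00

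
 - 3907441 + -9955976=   -  13863417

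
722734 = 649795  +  72939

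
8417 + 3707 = 12124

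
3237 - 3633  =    -  396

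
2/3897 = 2/3897 = 0.00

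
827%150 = 77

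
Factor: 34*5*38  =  2^2 * 5^1*17^1*  19^1=6460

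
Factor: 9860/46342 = 2^1*5^1*47^(- 1) = 10/47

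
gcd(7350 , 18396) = 42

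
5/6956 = 5/6956  =  0.00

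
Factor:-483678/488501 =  - 702/709=-  2^1*3^3 * 13^1*709^( - 1 ) 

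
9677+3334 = 13011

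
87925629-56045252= 31880377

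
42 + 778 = 820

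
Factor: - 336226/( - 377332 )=319/358 = 2^( - 1 )*11^1*29^1*179^( -1) 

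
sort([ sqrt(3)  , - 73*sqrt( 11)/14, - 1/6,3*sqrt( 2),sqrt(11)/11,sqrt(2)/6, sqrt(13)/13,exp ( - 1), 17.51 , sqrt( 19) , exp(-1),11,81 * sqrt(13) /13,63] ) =[ - 73*sqrt (11 )/14 , - 1/6,  sqrt (2)/6,  sqrt(13) /13,sqrt(  11)/11,exp ( - 1 ), exp( - 1),  sqrt(3 ),3*sqrt( 2 ) , sqrt(19), 11,17.51, 81 * sqrt( 13) /13, 63 ] 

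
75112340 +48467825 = 123580165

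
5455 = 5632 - 177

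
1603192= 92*17426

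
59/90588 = 59/90588 = 0.00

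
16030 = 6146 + 9884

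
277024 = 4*69256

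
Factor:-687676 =- 2^2 * 11^1*15629^1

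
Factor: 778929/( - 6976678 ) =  - 2^( - 1)*3^1*259643^1*3488339^( - 1)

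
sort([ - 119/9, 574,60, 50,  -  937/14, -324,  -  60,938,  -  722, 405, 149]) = [-722, - 324, - 937/14, - 60, - 119/9, 50, 60 , 149,405,574, 938]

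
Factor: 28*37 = 1036 = 2^2 * 7^1*37^1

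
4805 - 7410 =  - 2605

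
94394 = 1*94394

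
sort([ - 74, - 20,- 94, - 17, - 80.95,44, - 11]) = [ - 94, - 80.95,-74,- 20, - 17 , - 11,44] 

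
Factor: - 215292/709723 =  -30756/101389=- 2^2 * 3^1*11^1*53^(  -  1)*233^1*1913^ (- 1) 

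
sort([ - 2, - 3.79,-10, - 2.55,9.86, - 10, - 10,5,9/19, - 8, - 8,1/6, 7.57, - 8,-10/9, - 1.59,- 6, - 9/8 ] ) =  [ - 10, -10,  -  10 , - 8, - 8, -8, - 6,  -  3.79, - 2.55, - 2, - 1.59, - 9/8, - 10/9,  1/6, 9/19,5,7.57,9.86] 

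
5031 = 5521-490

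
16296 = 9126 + 7170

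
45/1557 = 5/173 = 0.03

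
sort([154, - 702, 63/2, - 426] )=[ - 702, - 426, 63/2, 154 ] 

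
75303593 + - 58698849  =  16604744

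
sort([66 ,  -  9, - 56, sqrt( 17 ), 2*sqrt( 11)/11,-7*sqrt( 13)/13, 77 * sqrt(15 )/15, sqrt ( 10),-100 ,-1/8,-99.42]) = [  -  100 , - 99.42, - 56,  -  9 , - 7 *sqrt( 13)/13, - 1/8,2 * sqrt(11 ) /11,sqrt (10 ), sqrt(17) , 77*sqrt( 15)/15,66 ] 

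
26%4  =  2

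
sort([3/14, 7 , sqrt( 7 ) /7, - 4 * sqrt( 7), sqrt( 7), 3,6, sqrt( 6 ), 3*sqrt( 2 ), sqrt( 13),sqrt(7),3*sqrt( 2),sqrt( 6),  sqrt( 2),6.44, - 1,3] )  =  [  -  4*sqrt( 7 ),-1,3/14, sqrt(  7 )/7,  sqrt( 2 ), sqrt(6), sqrt(6), sqrt(7),sqrt( 7 ), 3, 3 , sqrt(13 ), 3*sqrt(2), 3*sqrt( 2), 6,6.44, 7] 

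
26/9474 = 13/4737 = 0.00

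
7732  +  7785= 15517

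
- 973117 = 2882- 975999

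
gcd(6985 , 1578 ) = 1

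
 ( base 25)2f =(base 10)65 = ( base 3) 2102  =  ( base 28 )29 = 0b1000001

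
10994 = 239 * 46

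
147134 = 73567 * 2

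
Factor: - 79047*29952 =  - 2^8*3^4*13^1*8783^1  =  - 2367615744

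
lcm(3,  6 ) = 6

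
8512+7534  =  16046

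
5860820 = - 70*( - 83726)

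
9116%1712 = 556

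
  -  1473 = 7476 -8949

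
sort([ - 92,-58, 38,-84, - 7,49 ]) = [-92, - 84, - 58, - 7  ,  38,49 ] 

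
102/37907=102/37907 = 0.00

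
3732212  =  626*5962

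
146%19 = 13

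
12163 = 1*12163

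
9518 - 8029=1489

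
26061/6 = 8687/2 = 4343.50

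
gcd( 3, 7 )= 1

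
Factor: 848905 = 5^1*41^2*101^1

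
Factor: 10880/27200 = 2^1*5^( - 1) = 2/5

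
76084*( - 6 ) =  - 456504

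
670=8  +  662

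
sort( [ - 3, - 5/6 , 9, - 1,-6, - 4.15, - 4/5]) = [ - 6, - 4.15, - 3, - 1, - 5/6, - 4/5, 9] 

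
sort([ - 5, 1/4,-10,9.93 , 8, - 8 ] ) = [ - 10, - 8  , - 5, 1/4, 8,9.93 ]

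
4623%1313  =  684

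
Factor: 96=2^5*3^1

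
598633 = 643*931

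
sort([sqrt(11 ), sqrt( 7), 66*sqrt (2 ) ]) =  [sqrt( 7), sqrt( 11),  66*sqrt (2 )] 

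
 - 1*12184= - 12184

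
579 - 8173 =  - 7594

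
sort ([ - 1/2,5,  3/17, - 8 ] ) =[ - 8 , - 1/2,3/17, 5] 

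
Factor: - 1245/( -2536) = 2^( - 3) * 3^1*5^1*83^1*317^( - 1)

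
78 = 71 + 7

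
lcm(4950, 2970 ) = 14850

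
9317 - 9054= 263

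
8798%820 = 598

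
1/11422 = 1/11422 = 0.00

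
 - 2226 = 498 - 2724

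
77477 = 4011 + 73466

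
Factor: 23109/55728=2^ (  -  4)*3^( - 3)*43^(-1)*7703^1  =  7703/18576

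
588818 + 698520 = 1287338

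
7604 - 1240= 6364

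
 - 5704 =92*( - 62)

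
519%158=45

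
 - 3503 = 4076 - 7579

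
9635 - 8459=1176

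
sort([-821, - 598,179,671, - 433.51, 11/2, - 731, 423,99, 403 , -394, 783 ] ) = [ - 821, -731, - 598, - 433.51,- 394,11/2,99,179,403,423,671,783 ] 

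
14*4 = 56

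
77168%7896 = 6104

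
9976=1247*8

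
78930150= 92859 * 850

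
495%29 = 2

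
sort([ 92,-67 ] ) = [-67, 92 ] 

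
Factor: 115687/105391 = 11^(-1 ) *67^( - 1)*809^1 =809/737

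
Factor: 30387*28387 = 3^1 *7^1*1447^1*28387^1 = 862595769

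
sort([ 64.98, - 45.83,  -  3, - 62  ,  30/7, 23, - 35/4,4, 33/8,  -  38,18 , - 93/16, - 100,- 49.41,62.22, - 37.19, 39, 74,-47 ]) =[ - 100,-62, - 49.41, - 47, - 45.83, - 38, - 37.19,-35/4, - 93/16, - 3,  4, 33/8, 30/7, 18, 23, 39, 62.22, 64.98,74 ]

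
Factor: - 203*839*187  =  -31849279 =- 7^1*11^1*17^1*29^1*839^1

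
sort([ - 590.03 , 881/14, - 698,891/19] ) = [ - 698, - 590.03,  891/19,881/14] 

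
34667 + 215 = 34882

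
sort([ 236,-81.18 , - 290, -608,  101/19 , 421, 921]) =[-608,-290, - 81.18,101/19, 236,  421, 921] 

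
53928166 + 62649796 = 116577962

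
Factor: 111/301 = 3^1*7^(-1)*37^1*43^(-1)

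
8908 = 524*17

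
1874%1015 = 859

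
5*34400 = 172000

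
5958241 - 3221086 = 2737155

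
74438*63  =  4689594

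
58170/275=11634/55 = 211.53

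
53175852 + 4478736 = 57654588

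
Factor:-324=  - 2^2* 3^4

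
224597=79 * 2843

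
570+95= 665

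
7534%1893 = 1855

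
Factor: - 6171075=-3^2 * 5^2*27427^1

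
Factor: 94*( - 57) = -2^1*3^1*19^1*47^1 = - 5358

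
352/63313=352/63313 = 0.01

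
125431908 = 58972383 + 66459525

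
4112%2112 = 2000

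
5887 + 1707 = 7594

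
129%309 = 129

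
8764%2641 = 841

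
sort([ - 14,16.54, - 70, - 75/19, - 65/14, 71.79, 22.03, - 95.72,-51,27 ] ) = [-95.72, - 70, - 51 , - 14,  -  65/14,  -  75/19,16.54 , 22.03,27,71.79 ] 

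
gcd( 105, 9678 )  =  3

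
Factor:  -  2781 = -3^3 * 103^1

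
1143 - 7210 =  - 6067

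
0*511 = 0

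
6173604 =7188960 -1015356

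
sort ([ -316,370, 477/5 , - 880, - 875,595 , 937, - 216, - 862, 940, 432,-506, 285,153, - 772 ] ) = [ - 880, - 875,-862, - 772 , - 506, - 316, - 216,477/5, 153, 285, 370 , 432 , 595, 937,940]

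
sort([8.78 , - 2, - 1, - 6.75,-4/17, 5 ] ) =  [ - 6.75,  -  2, - 1, - 4/17,5, 8.78 ] 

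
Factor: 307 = 307^1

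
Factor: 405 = 3^4*5^1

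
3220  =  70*46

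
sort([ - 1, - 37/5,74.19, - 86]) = [ -86, - 37/5, - 1,74.19]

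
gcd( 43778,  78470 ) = 826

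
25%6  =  1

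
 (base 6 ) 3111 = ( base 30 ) n1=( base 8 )1263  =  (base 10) 691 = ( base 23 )171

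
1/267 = 1/267 = 0.00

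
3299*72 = 237528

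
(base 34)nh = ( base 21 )1h1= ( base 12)567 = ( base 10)799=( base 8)1437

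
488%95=13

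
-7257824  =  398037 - 7655861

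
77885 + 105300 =183185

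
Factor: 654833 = 23^1*71^1*401^1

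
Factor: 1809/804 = 9/4 = 2^(-2)*3^2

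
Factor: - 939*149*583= - 81568113=- 3^1 * 11^1 * 53^1 * 149^1*313^1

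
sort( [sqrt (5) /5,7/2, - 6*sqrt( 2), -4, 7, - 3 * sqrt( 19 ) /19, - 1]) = [ -6*sqrt(2 ),- 4,  -  1,  -  3 * sqrt(19) /19, sqrt(5)/5, 7/2, 7 ] 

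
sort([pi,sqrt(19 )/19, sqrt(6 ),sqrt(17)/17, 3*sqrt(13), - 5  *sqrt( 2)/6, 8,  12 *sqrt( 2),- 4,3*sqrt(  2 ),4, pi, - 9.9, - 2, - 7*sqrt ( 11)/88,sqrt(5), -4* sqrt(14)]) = [ - 4*sqrt ( 14), - 9.9, -4, - 2, - 5*sqrt(2 ) /6, - 7 *sqrt(11)/88,sqrt (19)/19, sqrt(17)/17 , sqrt (5), sqrt (6), pi,pi, 4, 3*sqrt(2),8,3*sqrt(13),12*sqrt(2 )]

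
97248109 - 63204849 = 34043260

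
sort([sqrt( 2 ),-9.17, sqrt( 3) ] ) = [  -  9.17, sqrt(2 ),sqrt( 3 )] 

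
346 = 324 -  - 22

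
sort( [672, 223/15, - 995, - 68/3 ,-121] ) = [-995, - 121, - 68/3,223/15, 672 ]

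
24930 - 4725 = 20205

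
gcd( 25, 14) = 1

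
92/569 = 92/569=0.16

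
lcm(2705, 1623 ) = 8115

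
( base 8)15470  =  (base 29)888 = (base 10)6968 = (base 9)10502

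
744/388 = 1+89/97=1.92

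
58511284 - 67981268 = -9469984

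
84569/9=9396 + 5/9 = 9396.56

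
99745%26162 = 21259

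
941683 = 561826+379857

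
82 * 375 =30750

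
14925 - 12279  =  2646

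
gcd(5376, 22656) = 384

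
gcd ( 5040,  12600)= 2520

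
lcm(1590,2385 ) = 4770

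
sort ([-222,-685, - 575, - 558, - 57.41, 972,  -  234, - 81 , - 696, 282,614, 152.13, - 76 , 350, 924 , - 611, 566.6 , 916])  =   [-696, - 685, - 611,  -  575, - 558,- 234, - 222, -81, - 76,  -  57.41,152.13, 282, 350,566.6, 614, 916, 924, 972]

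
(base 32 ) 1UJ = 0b11111010011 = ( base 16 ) 7D3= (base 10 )2003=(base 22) 431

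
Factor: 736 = 2^5 * 23^1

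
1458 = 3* 486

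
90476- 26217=64259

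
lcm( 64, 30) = 960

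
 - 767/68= - 12 + 49/68 = - 11.28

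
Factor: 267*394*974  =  2^2*3^1*89^1*197^1*487^1 = 102462852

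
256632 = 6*42772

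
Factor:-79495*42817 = - 3403737415 = -5^1* 13^1 * 47^1 * 911^1* 1223^1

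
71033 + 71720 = 142753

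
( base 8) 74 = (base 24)2C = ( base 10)60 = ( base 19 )33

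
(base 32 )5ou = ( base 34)542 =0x171e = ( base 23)B47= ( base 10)5918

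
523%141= 100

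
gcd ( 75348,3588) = 3588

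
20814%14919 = 5895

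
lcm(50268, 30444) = 2161524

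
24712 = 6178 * 4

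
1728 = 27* 64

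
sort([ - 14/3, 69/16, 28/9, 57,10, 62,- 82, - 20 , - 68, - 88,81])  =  [ - 88, - 82, - 68,-20,-14/3, 28/9, 69/16,10, 57, 62, 81]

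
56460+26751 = 83211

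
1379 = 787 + 592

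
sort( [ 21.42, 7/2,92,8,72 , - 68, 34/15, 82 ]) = [ - 68, 34/15, 7/2, 8, 21.42, 72, 82,92]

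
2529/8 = 316 + 1/8 = 316.12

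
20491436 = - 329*( - 62284 ) 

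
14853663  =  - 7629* (-1947 )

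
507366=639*794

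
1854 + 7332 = 9186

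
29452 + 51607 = 81059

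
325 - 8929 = - 8604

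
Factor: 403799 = 11^1*36709^1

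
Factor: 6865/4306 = 2^( - 1 )*5^1*1373^1  *2153^ (  -  1 )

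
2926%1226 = 474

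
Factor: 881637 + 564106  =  1445743 = 13^1 * 111211^1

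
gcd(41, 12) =1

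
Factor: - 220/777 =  - 2^2*3^( - 1 )*5^1*7^( - 1 )*11^1*37^(- 1)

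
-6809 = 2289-9098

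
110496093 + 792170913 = 902667006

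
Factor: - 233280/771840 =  - 2^( - 2)*3^4*67^( - 1)= - 81/268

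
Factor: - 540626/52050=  - 779/75 = - 3^( - 1 )*5^( - 2)*19^1*41^1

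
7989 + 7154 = 15143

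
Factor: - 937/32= - 2^( - 5 )*937^1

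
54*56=3024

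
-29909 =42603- 72512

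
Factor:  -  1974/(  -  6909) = 2^1*7^(-1) = 2/7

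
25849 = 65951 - 40102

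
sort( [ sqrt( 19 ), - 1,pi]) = [-1,pi, sqrt( 19) ]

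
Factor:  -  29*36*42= - 2^3* 3^3*7^1*29^1 = -43848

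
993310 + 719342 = 1712652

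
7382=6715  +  667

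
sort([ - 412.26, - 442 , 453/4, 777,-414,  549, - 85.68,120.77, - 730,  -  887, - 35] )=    [ - 887,  -  730, - 442, - 414, - 412.26, - 85.68, - 35,453/4, 120.77,549,777]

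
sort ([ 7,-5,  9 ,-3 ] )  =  [  -  5,  -  3,  7,9]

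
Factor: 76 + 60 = 136 = 2^3*17^1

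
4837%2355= 127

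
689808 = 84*8212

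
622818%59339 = 29428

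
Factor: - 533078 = -2^1*7^1 * 13^1 * 29^1 * 101^1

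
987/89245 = 987/89245 = 0.01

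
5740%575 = 565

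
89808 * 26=2335008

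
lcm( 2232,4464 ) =4464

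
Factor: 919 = 919^1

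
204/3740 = 3/55 = 0.05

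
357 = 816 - 459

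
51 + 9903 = 9954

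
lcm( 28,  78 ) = 1092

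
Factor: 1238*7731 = 2^1*3^2*619^1*859^1 = 9570978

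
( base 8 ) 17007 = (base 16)1e07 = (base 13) 3664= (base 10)7687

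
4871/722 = 6 + 539/722 =6.75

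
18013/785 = 22  +  743/785= 22.95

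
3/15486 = 1/5162 = 0.00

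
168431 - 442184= - 273753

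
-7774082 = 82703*(-94)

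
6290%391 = 34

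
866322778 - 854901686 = 11421092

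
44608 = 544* 82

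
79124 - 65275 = 13849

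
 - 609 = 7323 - 7932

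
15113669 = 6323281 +8790388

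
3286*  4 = 13144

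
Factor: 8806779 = 3^3*439^1*743^1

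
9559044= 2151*4444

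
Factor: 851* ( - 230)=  - 195730 = - 2^1*5^1*23^2* 37^1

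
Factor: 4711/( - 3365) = - 5^ (  -  1 )*7^1 =- 7/5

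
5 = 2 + 3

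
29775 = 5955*5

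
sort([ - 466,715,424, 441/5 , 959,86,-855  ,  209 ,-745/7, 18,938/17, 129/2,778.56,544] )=[-855,-466,-745/7, 18, 938/17, 129/2, 86, 441/5, 209, 424, 544, 715 , 778.56, 959] 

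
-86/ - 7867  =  86/7867 = 0.01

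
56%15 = 11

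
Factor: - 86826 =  -2^1 *3^1*29^1*499^1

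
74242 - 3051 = 71191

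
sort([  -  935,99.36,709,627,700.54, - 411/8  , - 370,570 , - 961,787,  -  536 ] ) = [ - 961,  -  935, - 536 , - 370 , - 411/8,99.36,570,627, 700.54, 709,  787]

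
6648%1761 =1365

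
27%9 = 0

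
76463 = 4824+71639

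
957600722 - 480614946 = 476985776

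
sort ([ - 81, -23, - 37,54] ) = [ - 81, - 37,- 23,54] 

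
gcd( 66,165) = 33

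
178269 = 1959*91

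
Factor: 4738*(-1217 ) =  - 5766146 = - 2^1*23^1*103^1*1217^1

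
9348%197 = 89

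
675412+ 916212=1591624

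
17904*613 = 10975152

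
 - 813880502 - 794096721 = -1607977223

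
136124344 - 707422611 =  - 571298267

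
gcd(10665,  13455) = 45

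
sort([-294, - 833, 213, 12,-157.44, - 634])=[ - 833, - 634, - 294, - 157.44, 12, 213]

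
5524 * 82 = 452968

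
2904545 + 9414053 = 12318598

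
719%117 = 17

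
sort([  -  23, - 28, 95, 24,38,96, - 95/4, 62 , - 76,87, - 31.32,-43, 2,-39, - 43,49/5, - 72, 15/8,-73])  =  [ - 76,-73,  -  72, - 43,-43,-39, - 31.32,- 28, - 95/4, - 23, 15/8, 2,49/5, 24,38  ,  62,87, 95,96 ] 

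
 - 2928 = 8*( - 366) 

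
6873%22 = 9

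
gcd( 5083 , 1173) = 391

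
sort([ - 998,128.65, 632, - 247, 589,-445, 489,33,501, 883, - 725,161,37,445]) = [ - 998, - 725 , - 445,-247 , 33, 37, 128.65, 161, 445,489,501,589 , 632, 883]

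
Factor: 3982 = 2^1 *11^1*181^1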